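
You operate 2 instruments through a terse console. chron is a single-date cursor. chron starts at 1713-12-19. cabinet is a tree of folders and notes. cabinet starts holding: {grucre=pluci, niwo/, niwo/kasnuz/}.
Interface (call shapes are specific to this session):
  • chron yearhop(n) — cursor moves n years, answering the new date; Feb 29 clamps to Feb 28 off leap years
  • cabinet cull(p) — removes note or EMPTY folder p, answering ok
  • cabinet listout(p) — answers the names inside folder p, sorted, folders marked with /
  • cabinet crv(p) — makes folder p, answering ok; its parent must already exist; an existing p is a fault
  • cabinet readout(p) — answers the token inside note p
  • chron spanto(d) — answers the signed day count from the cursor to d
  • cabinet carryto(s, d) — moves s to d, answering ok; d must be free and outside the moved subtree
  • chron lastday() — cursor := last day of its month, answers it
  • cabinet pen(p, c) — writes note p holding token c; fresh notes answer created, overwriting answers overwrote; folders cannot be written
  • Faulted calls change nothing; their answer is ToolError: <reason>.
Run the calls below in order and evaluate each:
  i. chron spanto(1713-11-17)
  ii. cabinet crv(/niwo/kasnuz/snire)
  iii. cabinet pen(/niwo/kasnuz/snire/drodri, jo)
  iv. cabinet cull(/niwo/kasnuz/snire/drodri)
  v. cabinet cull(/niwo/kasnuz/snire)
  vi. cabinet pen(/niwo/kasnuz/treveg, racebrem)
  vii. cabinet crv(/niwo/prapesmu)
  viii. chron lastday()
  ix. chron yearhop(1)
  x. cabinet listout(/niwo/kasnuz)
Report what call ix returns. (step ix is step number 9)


Answer: 1714-12-31

Derivation:
CALL chron spanto[d='1713-11-17']
RET  -32
CALL cabinet crv[p='/niwo/kasnuz/snire']
RET  ok
CALL cabinet pen[p='/niwo/kasnuz/snire/drodri'; c='jo']
RET  created
CALL cabinet cull[p='/niwo/kasnuz/snire/drodri']
RET  ok
CALL cabinet cull[p='/niwo/kasnuz/snire']
RET  ok
CALL cabinet pen[p='/niwo/kasnuz/treveg'; c='racebrem']
RET  created
CALL cabinet crv[p='/niwo/prapesmu']
RET  ok
CALL chron lastday[]
RET  1713-12-31
CALL chron yearhop[n='1']
RET  1714-12-31
CALL cabinet listout[p='/niwo/kasnuz']
RET  [treveg]


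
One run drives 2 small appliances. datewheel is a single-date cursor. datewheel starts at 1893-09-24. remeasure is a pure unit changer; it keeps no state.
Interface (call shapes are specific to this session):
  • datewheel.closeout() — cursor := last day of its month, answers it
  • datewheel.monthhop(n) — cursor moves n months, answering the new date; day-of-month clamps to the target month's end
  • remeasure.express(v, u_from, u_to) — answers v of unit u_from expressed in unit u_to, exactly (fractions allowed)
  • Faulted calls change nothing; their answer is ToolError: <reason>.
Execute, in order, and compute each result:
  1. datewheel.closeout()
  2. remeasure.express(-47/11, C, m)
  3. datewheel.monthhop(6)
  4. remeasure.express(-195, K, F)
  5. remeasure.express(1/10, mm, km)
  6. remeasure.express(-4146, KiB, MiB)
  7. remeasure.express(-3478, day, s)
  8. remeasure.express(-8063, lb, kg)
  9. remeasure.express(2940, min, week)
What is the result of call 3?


Answer: 1894-03-30

Derivation:
→ datewheel.closeout()
← 1893-09-30
→ remeasure.express(v=-47/11, u_from=C, u_to=m)
← ToolError: incompatible units
→ datewheel.monthhop(n=6)
← 1894-03-30
→ remeasure.express(v=-195, u_from=K, u_to=F)
← -81067/100
→ remeasure.express(v=1/10, u_from=mm, u_to=km)
← 1/10000000
→ remeasure.express(v=-4146, u_from=KiB, u_to=MiB)
← -2073/512
→ remeasure.express(v=-3478, u_from=day, u_to=s)
← -300499200
→ remeasure.express(v=-8063, u_from=lb, u_to=kg)
← -365731527931/100000000
→ remeasure.express(v=2940, u_from=min, u_to=week)
← 7/24


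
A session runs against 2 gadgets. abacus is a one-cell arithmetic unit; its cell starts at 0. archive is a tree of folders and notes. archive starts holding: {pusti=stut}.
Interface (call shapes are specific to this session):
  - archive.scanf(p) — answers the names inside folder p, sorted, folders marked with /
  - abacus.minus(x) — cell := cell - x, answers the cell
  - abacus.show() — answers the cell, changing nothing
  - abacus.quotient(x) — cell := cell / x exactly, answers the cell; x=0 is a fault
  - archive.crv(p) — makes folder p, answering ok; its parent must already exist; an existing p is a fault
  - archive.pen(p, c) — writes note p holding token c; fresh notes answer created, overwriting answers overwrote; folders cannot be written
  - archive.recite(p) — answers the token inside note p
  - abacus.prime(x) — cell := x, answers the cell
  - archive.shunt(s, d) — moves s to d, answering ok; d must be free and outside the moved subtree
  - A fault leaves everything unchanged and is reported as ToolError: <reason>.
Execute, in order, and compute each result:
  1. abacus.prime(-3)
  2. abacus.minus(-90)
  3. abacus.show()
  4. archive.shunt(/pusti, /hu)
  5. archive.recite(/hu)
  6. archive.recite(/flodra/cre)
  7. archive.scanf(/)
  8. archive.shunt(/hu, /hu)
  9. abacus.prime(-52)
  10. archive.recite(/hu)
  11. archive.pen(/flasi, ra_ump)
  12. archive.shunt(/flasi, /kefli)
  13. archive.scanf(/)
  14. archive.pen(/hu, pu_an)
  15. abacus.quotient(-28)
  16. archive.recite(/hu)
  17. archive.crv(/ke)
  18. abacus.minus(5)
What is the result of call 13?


Answer: [hu, kefli]

Derivation:
Invoking abacus.prime with -3, → -3.
I invoke abacus.minus with -90, and see 87.
I try abacus.show: 87.
I run archive.shunt with /pusti, /hu, which returns ok.
I call archive.recite with /hu, → stut.
I try archive.recite with /flodra/cre, giving ToolError: not found.
I invoke archive.scanf with /, → [hu].
Calling archive.shunt with /hu, /hu, yielding ToolError: exists.
I invoke abacus.prime with -52, and observe -52.
Invoking archive.recite with /hu, which returns stut.
Invoking archive.pen with /flasi, ra_ump, yielding created.
Calling archive.shunt with /flasi, /kefli, → ok.
I use archive.scanf with /: [hu, kefli].
I use archive.pen with /hu, pu_an, → overwrote.
Invoking abacus.quotient with -28, giving 13/7.
I invoke archive.recite with /hu, → pu_an.
I try archive.crv with /ke, which returns ok.
I call abacus.minus with 5, yielding -22/7.


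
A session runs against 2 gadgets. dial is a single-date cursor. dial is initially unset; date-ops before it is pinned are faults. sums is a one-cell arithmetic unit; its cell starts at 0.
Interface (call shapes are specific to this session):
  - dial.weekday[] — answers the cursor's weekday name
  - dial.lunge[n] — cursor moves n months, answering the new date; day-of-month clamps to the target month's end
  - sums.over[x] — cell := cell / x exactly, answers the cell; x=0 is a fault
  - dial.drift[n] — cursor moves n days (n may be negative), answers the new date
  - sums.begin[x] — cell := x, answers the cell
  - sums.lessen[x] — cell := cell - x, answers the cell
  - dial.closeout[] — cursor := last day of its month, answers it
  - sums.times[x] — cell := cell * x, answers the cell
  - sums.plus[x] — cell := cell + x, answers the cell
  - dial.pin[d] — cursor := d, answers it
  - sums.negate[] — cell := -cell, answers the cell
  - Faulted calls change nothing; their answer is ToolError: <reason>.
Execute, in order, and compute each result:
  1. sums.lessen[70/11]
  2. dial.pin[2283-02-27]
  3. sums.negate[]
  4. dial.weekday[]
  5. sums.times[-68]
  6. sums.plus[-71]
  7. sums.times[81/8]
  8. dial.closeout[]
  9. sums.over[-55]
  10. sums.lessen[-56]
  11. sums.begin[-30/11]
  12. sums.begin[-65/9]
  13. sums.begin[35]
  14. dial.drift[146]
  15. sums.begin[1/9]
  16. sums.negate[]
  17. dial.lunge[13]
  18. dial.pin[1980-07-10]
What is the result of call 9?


Answer: 448821/4840

Derivation:
>>> sums.lessen x→70/11
= -70/11
>>> dial.pin d→2283-02-27
= 2283-02-27
>>> sums.negate
= 70/11
>>> dial.weekday
= Tuesday
>>> sums.times x→-68
= -4760/11
>>> sums.plus x→-71
= -5541/11
>>> sums.times x→81/8
= -448821/88
>>> dial.closeout
= 2283-02-28
>>> sums.over x→-55
= 448821/4840
>>> sums.lessen x→-56
= 719861/4840
>>> sums.begin x→-30/11
= -30/11
>>> sums.begin x→-65/9
= -65/9
>>> sums.begin x→35
= 35
>>> dial.drift n→146
= 2283-07-24
>>> sums.begin x→1/9
= 1/9
>>> sums.negate
= -1/9
>>> dial.lunge n→13
= 2284-08-24
>>> dial.pin d→1980-07-10
= 1980-07-10


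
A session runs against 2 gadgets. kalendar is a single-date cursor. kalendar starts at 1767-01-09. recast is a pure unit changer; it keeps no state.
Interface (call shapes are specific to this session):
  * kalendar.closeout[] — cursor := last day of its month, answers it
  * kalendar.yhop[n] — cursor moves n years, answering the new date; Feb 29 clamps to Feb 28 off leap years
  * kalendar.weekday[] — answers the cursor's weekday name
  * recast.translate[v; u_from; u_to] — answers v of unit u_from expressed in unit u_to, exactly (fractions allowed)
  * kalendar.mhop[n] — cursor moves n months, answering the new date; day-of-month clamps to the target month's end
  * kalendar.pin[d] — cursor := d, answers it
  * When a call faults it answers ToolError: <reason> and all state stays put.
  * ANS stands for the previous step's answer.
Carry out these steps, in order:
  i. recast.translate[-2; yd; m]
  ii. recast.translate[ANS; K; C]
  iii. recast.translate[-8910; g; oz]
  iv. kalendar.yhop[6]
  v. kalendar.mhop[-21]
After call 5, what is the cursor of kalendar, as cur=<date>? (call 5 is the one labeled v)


Act: recast.translate[v='-2'; u_from='yd'; u_to='m']
Obs: -1143/625
Act: recast.translate[v='ANS'; u_from='K'; u_to='C']
Obs: -687447/2500
Act: recast.translate[v='-8910'; u_from='g'; u_to='oz']
Obs: -1296000000/4123567
Act: kalendar.yhop[n='6']
Obs: 1773-01-09
Act: kalendar.mhop[n='-21']
Obs: 1771-04-09

Answer: cur=1771-04-09


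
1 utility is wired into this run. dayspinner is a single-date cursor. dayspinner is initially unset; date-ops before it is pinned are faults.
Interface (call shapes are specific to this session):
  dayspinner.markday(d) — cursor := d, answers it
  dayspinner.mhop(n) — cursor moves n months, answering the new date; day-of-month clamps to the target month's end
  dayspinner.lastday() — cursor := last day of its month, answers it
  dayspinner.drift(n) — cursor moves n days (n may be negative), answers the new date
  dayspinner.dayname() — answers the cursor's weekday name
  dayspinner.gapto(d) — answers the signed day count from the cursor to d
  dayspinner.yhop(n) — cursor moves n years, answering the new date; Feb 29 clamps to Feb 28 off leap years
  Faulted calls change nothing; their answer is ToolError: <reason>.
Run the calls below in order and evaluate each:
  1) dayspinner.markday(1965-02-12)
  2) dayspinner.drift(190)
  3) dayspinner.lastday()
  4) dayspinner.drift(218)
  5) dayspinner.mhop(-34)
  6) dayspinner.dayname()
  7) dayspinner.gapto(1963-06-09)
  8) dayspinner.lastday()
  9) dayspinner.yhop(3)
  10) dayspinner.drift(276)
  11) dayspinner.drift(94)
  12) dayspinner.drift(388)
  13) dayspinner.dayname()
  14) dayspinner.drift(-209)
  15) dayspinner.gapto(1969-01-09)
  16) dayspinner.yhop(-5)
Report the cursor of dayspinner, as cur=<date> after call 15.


[in] dayspinner.markday d=1965-02-12
[out] 1965-02-12
[in] dayspinner.drift n=190
[out] 1965-08-21
[in] dayspinner.lastday
[out] 1965-08-31
[in] dayspinner.drift n=218
[out] 1966-04-06
[in] dayspinner.mhop n=-34
[out] 1963-06-06
[in] dayspinner.dayname
[out] Thursday
[in] dayspinner.gapto d=1963-06-09
[out] 3
[in] dayspinner.lastday
[out] 1963-06-30
[in] dayspinner.yhop n=3
[out] 1966-06-30
[in] dayspinner.drift n=276
[out] 1967-04-02
[in] dayspinner.drift n=94
[out] 1967-07-05
[in] dayspinner.drift n=388
[out] 1968-07-27
[in] dayspinner.dayname
[out] Saturday
[in] dayspinner.drift n=-209
[out] 1967-12-31
[in] dayspinner.gapto d=1969-01-09
[out] 375
[in] dayspinner.yhop n=-5
[out] 1962-12-31

Answer: cur=1967-12-31


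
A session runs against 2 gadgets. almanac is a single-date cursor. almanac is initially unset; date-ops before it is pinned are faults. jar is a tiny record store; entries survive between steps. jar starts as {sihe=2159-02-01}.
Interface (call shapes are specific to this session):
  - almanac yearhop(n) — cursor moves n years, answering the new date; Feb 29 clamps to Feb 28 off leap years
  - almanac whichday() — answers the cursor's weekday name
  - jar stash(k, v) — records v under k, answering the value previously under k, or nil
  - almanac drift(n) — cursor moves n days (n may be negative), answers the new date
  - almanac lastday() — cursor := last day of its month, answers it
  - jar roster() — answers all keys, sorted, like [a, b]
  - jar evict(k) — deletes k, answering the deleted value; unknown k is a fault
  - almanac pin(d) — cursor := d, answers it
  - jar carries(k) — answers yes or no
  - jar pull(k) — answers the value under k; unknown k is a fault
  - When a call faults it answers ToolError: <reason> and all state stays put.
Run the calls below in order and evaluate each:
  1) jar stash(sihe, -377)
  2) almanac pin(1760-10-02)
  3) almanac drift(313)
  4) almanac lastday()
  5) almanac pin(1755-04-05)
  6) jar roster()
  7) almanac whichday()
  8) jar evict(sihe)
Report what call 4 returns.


Answer: 1761-08-31

Derivation:
Step: jar stash[k='sihe'; v='-377']
Result: 2159-02-01
Step: almanac pin[d='1760-10-02']
Result: 1760-10-02
Step: almanac drift[n='313']
Result: 1761-08-11
Step: almanac lastday[]
Result: 1761-08-31
Step: almanac pin[d='1755-04-05']
Result: 1755-04-05
Step: jar roster[]
Result: [sihe]
Step: almanac whichday[]
Result: Saturday
Step: jar evict[k='sihe']
Result: -377


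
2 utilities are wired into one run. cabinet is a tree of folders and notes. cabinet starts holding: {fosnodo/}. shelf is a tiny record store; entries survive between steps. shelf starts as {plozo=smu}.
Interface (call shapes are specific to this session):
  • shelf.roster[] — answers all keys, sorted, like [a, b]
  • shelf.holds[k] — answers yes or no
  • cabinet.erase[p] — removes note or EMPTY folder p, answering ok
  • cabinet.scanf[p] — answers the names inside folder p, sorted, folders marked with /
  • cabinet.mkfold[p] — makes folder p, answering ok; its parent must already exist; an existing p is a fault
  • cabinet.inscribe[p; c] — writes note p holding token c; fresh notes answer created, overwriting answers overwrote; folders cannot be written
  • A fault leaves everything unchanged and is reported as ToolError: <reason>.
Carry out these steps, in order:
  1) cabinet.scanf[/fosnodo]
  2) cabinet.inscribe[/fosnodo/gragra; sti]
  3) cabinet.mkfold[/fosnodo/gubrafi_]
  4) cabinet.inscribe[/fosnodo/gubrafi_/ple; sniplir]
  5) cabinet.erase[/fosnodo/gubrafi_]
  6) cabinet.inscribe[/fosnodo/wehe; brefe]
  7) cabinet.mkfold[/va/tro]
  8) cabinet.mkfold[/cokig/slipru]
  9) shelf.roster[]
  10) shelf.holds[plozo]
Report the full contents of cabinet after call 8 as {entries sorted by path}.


CALL cabinet.scanf[p=/fosnodo]
RET  []
CALL cabinet.inscribe[p=/fosnodo/gragra; c=sti]
RET  created
CALL cabinet.mkfold[p=/fosnodo/gubrafi_]
RET  ok
CALL cabinet.inscribe[p=/fosnodo/gubrafi_/ple; c=sniplir]
RET  created
CALL cabinet.erase[p=/fosnodo/gubrafi_]
RET  ToolError: not empty
CALL cabinet.inscribe[p=/fosnodo/wehe; c=brefe]
RET  created
CALL cabinet.mkfold[p=/va/tro]
RET  ToolError: no parent
CALL cabinet.mkfold[p=/cokig/slipru]
RET  ToolError: no parent
CALL shelf.roster[]
RET  [plozo]
CALL shelf.holds[k=plozo]
RET  yes

Answer: {fosnodo/, fosnodo/gragra=sti, fosnodo/gubrafi_/, fosnodo/gubrafi_/ple=sniplir, fosnodo/wehe=brefe}


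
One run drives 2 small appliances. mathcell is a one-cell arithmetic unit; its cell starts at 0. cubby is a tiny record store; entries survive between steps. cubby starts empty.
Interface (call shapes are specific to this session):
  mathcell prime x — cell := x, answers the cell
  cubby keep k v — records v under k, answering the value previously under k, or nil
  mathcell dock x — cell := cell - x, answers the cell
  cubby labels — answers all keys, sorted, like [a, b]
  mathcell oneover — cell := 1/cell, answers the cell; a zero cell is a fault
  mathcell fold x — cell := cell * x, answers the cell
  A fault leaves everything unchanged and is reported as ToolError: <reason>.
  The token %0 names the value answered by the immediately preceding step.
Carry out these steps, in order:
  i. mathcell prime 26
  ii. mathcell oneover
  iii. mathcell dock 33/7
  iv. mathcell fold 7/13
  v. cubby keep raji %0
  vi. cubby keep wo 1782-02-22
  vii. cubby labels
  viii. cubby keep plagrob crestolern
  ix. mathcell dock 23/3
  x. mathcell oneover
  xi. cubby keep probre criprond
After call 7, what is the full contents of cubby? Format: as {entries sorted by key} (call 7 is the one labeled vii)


Answer: {raji=-851/338, wo=1782-02-22}

Derivation:
==> mathcell prime(26)
<== 26
==> mathcell oneover()
<== 1/26
==> mathcell dock(33/7)
<== -851/182
==> mathcell fold(7/13)
<== -851/338
==> cubby keep(raji, %0)
<== nil
==> cubby keep(wo, 1782-02-22)
<== nil
==> cubby labels()
<== [raji, wo]
==> cubby keep(plagrob, crestolern)
<== nil
==> mathcell dock(23/3)
<== -10327/1014
==> mathcell oneover()
<== -1014/10327
==> cubby keep(probre, criprond)
<== nil


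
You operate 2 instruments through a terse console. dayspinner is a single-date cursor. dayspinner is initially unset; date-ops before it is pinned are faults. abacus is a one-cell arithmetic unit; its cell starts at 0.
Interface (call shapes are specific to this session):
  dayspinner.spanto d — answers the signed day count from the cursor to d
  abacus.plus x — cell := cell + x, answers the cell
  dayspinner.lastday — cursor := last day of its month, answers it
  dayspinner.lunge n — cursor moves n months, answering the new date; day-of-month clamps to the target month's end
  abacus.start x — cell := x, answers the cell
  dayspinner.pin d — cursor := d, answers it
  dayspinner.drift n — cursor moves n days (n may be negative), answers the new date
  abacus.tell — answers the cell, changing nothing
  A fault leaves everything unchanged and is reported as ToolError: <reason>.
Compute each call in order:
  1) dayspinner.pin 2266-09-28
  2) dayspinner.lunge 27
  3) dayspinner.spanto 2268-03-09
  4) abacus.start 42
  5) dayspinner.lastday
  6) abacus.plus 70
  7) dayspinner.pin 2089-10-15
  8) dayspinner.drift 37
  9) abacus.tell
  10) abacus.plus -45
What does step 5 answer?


Answer: 2268-12-31

Derivation:
==> pin(d: 2266-09-28)
<== 2266-09-28
==> lunge(n: 27)
<== 2268-12-28
==> spanto(d: 2268-03-09)
<== -294
==> start(x: 42)
<== 42
==> lastday()
<== 2268-12-31
==> plus(x: 70)
<== 112
==> pin(d: 2089-10-15)
<== 2089-10-15
==> drift(n: 37)
<== 2089-11-21
==> tell()
<== 112
==> plus(x: -45)
<== 67


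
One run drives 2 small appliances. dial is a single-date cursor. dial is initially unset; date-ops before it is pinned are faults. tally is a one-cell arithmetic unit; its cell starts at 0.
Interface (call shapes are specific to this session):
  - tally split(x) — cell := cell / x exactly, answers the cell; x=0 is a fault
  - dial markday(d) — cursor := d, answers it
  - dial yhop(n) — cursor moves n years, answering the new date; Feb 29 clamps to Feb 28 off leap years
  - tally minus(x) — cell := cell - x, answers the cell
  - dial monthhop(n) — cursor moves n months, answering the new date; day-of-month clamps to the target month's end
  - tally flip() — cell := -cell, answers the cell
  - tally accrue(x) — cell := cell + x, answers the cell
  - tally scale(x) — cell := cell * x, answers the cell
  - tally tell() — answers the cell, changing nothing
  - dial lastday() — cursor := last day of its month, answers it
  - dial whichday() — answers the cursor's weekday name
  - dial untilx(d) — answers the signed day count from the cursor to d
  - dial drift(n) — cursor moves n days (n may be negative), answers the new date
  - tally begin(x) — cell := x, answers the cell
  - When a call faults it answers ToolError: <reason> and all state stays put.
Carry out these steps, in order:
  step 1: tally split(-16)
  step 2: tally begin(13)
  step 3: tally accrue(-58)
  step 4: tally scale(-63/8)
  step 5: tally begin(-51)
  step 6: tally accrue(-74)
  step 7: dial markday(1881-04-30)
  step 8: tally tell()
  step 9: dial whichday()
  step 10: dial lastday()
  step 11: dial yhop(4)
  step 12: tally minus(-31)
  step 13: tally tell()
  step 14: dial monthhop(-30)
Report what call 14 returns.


>> tally split(x=-16)
<< 0
>> tally begin(x=13)
<< 13
>> tally accrue(x=-58)
<< -45
>> tally scale(x=-63/8)
<< 2835/8
>> tally begin(x=-51)
<< -51
>> tally accrue(x=-74)
<< -125
>> dial markday(d=1881-04-30)
<< 1881-04-30
>> tally tell()
<< -125
>> dial whichday()
<< Saturday
>> dial lastday()
<< 1881-04-30
>> dial yhop(n=4)
<< 1885-04-30
>> tally minus(x=-31)
<< -94
>> tally tell()
<< -94
>> dial monthhop(n=-30)
<< 1882-10-30

Answer: 1882-10-30


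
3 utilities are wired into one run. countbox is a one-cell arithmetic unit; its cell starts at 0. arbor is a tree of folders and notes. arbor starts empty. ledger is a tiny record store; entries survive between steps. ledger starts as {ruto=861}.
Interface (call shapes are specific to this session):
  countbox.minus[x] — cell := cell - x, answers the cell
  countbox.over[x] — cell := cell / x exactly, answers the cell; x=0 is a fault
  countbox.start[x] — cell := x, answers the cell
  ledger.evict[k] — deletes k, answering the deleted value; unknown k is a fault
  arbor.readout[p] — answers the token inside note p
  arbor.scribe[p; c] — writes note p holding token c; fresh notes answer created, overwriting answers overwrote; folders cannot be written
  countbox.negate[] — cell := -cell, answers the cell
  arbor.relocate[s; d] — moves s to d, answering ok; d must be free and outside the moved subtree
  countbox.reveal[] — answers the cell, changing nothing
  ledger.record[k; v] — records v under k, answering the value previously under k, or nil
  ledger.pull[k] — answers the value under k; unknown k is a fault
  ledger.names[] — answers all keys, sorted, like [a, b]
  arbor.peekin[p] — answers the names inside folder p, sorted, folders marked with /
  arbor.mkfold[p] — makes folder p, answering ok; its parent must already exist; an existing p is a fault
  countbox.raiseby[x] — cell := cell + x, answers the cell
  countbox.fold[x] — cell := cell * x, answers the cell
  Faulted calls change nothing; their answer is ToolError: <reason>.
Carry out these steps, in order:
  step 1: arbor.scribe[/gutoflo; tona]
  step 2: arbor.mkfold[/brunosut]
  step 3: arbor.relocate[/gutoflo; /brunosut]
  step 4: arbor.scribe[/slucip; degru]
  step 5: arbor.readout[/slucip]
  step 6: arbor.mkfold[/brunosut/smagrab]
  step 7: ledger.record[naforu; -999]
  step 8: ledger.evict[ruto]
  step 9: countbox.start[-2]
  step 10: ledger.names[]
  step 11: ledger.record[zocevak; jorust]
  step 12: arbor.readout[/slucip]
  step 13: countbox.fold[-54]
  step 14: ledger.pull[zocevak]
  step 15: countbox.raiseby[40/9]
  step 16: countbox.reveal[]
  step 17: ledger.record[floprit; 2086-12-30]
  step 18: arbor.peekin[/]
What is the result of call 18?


Answer: [brunosut/, gutoflo, slucip]

Derivation:
·→ arbor.scribe(p=/gutoflo, c=tona)
·← created
·→ arbor.mkfold(p=/brunosut)
·← ok
·→ arbor.relocate(s=/gutoflo, d=/brunosut)
·← ToolError: exists
·→ arbor.scribe(p=/slucip, c=degru)
·← created
·→ arbor.readout(p=/slucip)
·← degru
·→ arbor.mkfold(p=/brunosut/smagrab)
·← ok
·→ ledger.record(k=naforu, v=-999)
·← nil
·→ ledger.evict(k=ruto)
·← 861
·→ countbox.start(x=-2)
·← -2
·→ ledger.names()
·← [naforu]
·→ ledger.record(k=zocevak, v=jorust)
·← nil
·→ arbor.readout(p=/slucip)
·← degru
·→ countbox.fold(x=-54)
·← 108
·→ ledger.pull(k=zocevak)
·← jorust
·→ countbox.raiseby(x=40/9)
·← 1012/9
·→ countbox.reveal()
·← 1012/9
·→ ledger.record(k=floprit, v=2086-12-30)
·← nil
·→ arbor.peekin(p=/)
·← [brunosut/, gutoflo, slucip]


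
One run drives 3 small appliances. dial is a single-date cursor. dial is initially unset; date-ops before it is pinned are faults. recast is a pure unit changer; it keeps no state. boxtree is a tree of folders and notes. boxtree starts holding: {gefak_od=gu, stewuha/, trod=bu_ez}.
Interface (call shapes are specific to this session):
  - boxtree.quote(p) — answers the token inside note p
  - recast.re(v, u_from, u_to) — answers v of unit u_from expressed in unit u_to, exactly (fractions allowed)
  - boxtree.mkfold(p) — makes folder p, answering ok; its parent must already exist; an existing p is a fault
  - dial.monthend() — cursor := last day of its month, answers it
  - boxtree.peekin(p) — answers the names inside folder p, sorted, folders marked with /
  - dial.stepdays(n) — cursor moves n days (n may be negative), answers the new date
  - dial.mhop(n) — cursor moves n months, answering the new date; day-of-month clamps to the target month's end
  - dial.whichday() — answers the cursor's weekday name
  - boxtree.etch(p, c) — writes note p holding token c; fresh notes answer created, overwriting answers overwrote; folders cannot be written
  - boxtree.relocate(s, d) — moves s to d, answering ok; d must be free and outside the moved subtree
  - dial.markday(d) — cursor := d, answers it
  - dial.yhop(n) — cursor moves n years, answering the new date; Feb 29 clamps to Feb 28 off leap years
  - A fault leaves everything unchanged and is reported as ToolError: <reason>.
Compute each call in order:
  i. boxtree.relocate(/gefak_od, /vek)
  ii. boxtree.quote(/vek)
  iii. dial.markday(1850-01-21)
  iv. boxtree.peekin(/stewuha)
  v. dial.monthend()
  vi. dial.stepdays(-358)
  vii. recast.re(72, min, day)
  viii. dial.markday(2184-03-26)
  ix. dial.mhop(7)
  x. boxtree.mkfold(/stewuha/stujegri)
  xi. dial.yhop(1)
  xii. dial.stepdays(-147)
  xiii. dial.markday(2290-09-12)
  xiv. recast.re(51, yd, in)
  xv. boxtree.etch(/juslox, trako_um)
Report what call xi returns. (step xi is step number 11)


Answer: 2185-10-26

Derivation:
I invoke relocate(s: /gefak_od, d: /vek), which returns ok.
I try quote(p: /vek): gu.
Invoking markday(d: 1850-01-21), — result: 1850-01-21.
I use peekin(p: /stewuha), which returns [].
Then monthend(), and observe 1850-01-31.
Now I run stepdays(n: -358), giving 1849-02-07.
Now I run re(v: 72, u_from: min, u_to: day), and see 1/20.
Calling markday(d: 2184-03-26), yielding 2184-03-26.
I run mhop(n: 7), and get 2184-10-26.
I invoke mkfold(p: /stewuha/stujegri), and get ok.
I call yhop(n: 1): 2185-10-26.
Calling stepdays(n: -147), and see 2185-06-01.
Now I run markday(d: 2290-09-12), and observe 2290-09-12.
Then re(v: 51, u_from: yd, u_to: in), — result: 1836.
Using etch(p: /juslox, c: trako_um), — result: created.


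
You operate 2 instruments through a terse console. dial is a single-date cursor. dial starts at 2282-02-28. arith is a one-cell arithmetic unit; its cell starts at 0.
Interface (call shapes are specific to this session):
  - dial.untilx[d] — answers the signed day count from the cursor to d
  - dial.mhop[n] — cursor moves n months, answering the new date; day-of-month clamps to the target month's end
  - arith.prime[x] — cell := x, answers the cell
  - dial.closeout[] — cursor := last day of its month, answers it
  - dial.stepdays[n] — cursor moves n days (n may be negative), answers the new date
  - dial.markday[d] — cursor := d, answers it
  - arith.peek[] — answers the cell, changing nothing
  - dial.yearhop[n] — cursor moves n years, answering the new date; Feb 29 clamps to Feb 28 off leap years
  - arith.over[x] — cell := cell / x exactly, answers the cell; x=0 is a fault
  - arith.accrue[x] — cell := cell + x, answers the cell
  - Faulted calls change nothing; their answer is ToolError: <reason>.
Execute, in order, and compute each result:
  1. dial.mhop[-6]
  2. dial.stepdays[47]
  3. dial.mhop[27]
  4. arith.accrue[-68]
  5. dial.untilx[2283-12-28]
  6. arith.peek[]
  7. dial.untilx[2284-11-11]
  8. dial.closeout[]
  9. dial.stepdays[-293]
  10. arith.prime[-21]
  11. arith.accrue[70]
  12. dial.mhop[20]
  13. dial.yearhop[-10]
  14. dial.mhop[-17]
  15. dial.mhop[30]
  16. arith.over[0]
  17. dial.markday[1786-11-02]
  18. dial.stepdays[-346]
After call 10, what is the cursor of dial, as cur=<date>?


Answer: cur=2283-04-13

Derivation:
>> dial.mhop(n→-6)
<< 2281-08-28
>> dial.stepdays(n→47)
<< 2281-10-14
>> dial.mhop(n→27)
<< 2284-01-14
>> arith.accrue(x→-68)
<< -68
>> dial.untilx(d→2283-12-28)
<< -17
>> arith.peek()
<< -68
>> dial.untilx(d→2284-11-11)
<< 302
>> dial.closeout()
<< 2284-01-31
>> dial.stepdays(n→-293)
<< 2283-04-13
>> arith.prime(x→-21)
<< -21
>> arith.accrue(x→70)
<< 49
>> dial.mhop(n→20)
<< 2284-12-13
>> dial.yearhop(n→-10)
<< 2274-12-13
>> dial.mhop(n→-17)
<< 2273-07-13
>> dial.mhop(n→30)
<< 2276-01-13
>> arith.over(x→0)
<< ToolError: division by zero
>> dial.markday(d→1786-11-02)
<< 1786-11-02
>> dial.stepdays(n→-346)
<< 1785-11-21


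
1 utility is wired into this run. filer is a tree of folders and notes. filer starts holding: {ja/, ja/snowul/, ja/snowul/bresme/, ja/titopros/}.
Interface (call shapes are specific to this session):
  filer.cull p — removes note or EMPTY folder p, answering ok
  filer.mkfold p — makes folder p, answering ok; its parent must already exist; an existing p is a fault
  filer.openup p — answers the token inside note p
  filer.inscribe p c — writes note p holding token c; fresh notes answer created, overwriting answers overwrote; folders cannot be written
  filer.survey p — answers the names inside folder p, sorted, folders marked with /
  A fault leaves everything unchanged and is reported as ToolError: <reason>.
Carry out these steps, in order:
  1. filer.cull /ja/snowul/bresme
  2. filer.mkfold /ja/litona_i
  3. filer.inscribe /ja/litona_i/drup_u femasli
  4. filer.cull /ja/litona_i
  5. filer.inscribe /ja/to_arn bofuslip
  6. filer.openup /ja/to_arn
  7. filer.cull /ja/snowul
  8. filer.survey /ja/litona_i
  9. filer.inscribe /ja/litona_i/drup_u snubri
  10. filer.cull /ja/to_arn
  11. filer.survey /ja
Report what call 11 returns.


Answer: [litona_i/, titopros/]

Derivation:
Now I run cull on p='/ja/snowul/bresme', — result: ok.
Now I run mkfold on p='/ja/litona_i', giving ok.
Now I run inscribe on p='/ja/litona_i/drup_u', c='femasli', and observe created.
I run cull on p='/ja/litona_i', → ToolError: not empty.
I invoke inscribe on p='/ja/to_arn', c='bofuslip', yielding created.
Using openup on p='/ja/to_arn', yielding bofuslip.
I use cull on p='/ja/snowul', which returns ok.
Invoking survey on p='/ja/litona_i', → [drup_u].
I try inscribe on p='/ja/litona_i/drup_u', c='snubri', which returns overwrote.
I run cull on p='/ja/to_arn', → ok.
I call survey on p='/ja', → [litona_i/, titopros/].


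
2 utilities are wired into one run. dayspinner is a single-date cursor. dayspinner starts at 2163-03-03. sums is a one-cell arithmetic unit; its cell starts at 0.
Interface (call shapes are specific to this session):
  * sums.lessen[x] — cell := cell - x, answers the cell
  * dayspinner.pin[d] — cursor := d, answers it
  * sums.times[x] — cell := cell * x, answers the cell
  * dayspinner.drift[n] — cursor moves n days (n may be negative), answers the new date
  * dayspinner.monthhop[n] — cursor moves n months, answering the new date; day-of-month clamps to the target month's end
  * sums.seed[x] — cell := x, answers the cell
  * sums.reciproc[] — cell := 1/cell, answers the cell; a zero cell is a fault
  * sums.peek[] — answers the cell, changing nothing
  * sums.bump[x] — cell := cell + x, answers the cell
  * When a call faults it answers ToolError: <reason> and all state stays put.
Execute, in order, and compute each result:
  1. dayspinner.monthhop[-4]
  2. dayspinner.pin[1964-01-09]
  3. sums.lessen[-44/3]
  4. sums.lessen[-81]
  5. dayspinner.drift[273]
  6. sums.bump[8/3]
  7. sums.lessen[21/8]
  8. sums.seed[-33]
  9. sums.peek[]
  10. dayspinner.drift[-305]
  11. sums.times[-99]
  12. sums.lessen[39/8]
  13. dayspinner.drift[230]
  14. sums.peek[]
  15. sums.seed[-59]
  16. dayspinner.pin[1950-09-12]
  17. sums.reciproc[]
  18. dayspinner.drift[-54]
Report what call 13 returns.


·→ monthhop(n='-4')
·← 2162-11-03
·→ pin(d='1964-01-09')
·← 1964-01-09
·→ lessen(x='-44/3')
·← 44/3
·→ lessen(x='-81')
·← 287/3
·→ drift(n='273')
·← 1964-10-08
·→ bump(x='8/3')
·← 295/3
·→ lessen(x='21/8')
·← 2297/24
·→ seed(x='-33')
·← -33
·→ peek()
·← -33
·→ drift(n='-305')
·← 1963-12-08
·→ times(x='-99')
·← 3267
·→ lessen(x='39/8')
·← 26097/8
·→ drift(n='230')
·← 1964-07-25
·→ peek()
·← 26097/8
·→ seed(x='-59')
·← -59
·→ pin(d='1950-09-12')
·← 1950-09-12
·→ reciproc()
·← -1/59
·→ drift(n='-54')
·← 1950-07-20

Answer: 1964-07-25


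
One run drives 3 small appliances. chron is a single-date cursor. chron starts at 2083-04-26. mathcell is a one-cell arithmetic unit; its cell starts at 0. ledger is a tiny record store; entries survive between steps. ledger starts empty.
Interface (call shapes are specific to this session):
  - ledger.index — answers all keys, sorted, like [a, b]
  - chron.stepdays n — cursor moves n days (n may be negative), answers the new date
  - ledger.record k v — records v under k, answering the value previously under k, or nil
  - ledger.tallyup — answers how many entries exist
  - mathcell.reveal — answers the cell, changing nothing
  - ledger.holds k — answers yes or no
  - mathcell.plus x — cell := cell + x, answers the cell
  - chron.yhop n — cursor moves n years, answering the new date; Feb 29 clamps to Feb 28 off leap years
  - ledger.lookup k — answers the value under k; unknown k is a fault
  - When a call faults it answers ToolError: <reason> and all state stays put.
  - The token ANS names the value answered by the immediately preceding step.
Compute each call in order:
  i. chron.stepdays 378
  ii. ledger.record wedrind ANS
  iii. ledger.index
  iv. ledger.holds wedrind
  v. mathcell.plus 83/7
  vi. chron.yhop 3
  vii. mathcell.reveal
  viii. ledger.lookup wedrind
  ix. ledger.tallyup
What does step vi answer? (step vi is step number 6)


Answer: 2087-05-08

Derivation:
~$ chron.stepdays n: 378
  2084-05-08
~$ ledger.record k: wedrind v: ANS
  nil
~$ ledger.index
  [wedrind]
~$ ledger.holds k: wedrind
  yes
~$ mathcell.plus x: 83/7
  83/7
~$ chron.yhop n: 3
  2087-05-08
~$ mathcell.reveal
  83/7
~$ ledger.lookup k: wedrind
  2084-05-08
~$ ledger.tallyup
  1


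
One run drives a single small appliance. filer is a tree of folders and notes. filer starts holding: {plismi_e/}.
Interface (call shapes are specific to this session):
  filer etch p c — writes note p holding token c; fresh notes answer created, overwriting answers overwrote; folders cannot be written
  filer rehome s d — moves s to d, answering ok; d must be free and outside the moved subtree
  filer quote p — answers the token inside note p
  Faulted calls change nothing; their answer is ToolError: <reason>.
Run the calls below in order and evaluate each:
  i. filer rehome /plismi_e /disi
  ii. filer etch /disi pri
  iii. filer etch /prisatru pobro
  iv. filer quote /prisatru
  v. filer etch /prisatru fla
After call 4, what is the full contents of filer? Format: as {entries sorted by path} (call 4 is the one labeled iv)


I run filer rehome on s='/plismi_e', d='/disi', yielding ok.
Using filer etch on p='/disi', c='pri', which returns ToolError: is a directory.
Next I call filer etch on p='/prisatru', c='pobro', → created.
I invoke filer quote on p='/prisatru', and get pobro.
Now I run filer etch on p='/prisatru', c='fla', → overwrote.

Answer: {disi/, prisatru=pobro}


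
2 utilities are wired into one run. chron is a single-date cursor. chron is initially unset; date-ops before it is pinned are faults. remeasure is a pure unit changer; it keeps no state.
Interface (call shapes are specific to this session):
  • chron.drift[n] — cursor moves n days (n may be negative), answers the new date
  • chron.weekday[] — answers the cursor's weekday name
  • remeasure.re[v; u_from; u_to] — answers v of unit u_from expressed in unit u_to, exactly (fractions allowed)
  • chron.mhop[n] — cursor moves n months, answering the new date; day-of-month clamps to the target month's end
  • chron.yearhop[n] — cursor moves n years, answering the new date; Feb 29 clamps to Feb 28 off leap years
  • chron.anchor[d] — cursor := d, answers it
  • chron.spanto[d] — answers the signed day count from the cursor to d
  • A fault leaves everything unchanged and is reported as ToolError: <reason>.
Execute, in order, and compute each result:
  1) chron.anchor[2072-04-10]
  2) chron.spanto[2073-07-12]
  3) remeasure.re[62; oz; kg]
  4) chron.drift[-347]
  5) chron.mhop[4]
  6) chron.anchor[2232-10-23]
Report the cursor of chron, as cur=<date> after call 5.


Answer: cur=2071-08-29

Derivation:
# chron.anchor(d→2072-04-10) == 2072-04-10
# chron.spanto(d→2073-07-12) == 458
# remeasure.re(v→62, u_from→oz, u_to→kg) == 1406136347/800000000
# chron.drift(n→-347) == 2071-04-29
# chron.mhop(n→4) == 2071-08-29
# chron.anchor(d→2232-10-23) == 2232-10-23


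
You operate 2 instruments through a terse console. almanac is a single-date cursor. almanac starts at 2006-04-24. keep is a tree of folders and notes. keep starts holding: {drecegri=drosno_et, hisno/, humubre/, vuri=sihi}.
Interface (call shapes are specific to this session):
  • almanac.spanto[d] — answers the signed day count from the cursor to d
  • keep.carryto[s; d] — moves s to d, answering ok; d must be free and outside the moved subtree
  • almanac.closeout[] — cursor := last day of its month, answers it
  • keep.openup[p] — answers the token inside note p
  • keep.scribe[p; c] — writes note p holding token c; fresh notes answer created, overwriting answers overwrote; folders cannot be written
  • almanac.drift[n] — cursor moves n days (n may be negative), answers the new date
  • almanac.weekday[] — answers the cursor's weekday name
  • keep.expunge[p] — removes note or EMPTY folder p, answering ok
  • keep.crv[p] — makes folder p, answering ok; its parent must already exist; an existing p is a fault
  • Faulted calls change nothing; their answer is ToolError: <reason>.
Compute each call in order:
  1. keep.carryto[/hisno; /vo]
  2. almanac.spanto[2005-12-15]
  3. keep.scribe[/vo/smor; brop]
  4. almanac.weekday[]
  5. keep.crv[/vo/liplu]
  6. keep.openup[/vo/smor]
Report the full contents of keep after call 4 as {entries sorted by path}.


~$ keep.carryto s=/hisno d=/vo
  ok
~$ almanac.spanto d=2005-12-15
  -130
~$ keep.scribe p=/vo/smor c=brop
  created
~$ almanac.weekday
  Monday
~$ keep.crv p=/vo/liplu
  ok
~$ keep.openup p=/vo/smor
  brop

Answer: {drecegri=drosno_et, humubre/, vo/, vo/smor=brop, vuri=sihi}


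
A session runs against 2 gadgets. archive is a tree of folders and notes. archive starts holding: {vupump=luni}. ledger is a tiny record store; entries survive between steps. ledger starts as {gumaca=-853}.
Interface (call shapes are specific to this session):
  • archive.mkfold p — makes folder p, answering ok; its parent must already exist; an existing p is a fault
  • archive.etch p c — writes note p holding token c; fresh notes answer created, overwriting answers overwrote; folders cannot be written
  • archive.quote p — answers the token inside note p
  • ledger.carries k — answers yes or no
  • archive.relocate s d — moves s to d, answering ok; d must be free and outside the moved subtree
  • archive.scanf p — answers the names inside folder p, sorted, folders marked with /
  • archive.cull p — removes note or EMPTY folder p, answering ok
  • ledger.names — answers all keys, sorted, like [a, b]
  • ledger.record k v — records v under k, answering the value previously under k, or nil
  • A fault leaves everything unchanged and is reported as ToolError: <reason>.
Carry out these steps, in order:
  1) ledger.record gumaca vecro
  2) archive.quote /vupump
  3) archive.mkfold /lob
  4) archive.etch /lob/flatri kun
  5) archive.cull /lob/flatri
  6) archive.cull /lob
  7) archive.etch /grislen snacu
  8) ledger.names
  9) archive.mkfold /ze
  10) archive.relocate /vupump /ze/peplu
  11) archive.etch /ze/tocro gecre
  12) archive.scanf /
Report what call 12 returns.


>>> ledger.record k→gumaca v→vecro
  -853
>>> archive.quote p→/vupump
  luni
>>> archive.mkfold p→/lob
  ok
>>> archive.etch p→/lob/flatri c→kun
  created
>>> archive.cull p→/lob/flatri
  ok
>>> archive.cull p→/lob
  ok
>>> archive.etch p→/grislen c→snacu
  created
>>> ledger.names
  [gumaca]
>>> archive.mkfold p→/ze
  ok
>>> archive.relocate s→/vupump d→/ze/peplu
  ok
>>> archive.etch p→/ze/tocro c→gecre
  created
>>> archive.scanf p→/
  [grislen, ze/]

Answer: [grislen, ze/]
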